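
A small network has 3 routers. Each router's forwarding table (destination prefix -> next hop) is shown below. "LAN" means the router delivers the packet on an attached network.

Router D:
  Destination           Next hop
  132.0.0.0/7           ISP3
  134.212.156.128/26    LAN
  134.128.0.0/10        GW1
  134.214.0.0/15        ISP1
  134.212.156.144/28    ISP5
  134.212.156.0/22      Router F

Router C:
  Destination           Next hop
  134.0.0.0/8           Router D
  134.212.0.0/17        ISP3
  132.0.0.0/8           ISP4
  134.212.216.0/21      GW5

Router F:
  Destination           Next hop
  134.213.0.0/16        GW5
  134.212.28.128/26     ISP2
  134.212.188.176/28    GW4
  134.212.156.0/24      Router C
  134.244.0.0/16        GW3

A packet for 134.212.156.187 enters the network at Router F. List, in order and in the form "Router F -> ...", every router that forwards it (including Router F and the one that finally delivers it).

Router F -> Router C -> Router D

At Router F: longest match for 134.212.156.187 is 134.212.156.0/24 -> Router C
At Router C: longest match for 134.212.156.187 is 134.0.0.0/8 -> Router D
At Router D: longest match for 134.212.156.187 is 134.212.156.128/26 -> LAN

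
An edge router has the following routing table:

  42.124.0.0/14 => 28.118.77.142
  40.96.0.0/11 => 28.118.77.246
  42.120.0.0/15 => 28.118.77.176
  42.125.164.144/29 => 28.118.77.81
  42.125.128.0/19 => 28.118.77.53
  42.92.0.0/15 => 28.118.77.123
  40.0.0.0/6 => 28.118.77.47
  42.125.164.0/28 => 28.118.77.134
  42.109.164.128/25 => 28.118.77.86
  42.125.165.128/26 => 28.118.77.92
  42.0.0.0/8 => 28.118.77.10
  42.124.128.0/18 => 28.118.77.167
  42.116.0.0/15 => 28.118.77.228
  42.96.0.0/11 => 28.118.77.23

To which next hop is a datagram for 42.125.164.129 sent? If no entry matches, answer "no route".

Routes whose prefix contains 42.125.164.129:
  40.0.0.0/6 (40.0.0.0 - 43.255.255.255) -> 28.118.77.47
  42.0.0.0/8 (42.0.0.0 - 42.255.255.255) -> 28.118.77.10
  42.96.0.0/11 (42.96.0.0 - 42.127.255.255) -> 28.118.77.23
  42.124.0.0/14 (42.124.0.0 - 42.127.255.255) -> 28.118.77.142
More-specific entries that do NOT match:
  42.125.164.144/29 (42.125.164.144 - 42.125.164.151) does not contain 42.125.164.129
  42.125.164.0/28 (42.125.164.0 - 42.125.164.15) does not contain 42.125.164.129
  42.125.165.128/26 (42.125.165.128 - 42.125.165.191) does not contain 42.125.164.129
  42.109.164.128/25 (42.109.164.128 - 42.109.164.255) does not contain 42.125.164.129
  42.125.128.0/19 (42.125.128.0 - 42.125.159.255) does not contain 42.125.164.129
  42.124.128.0/18 (42.124.128.0 - 42.124.191.255) does not contain 42.125.164.129
  42.120.0.0/15 (42.120.0.0 - 42.121.255.255) does not contain 42.125.164.129
  42.92.0.0/15 (42.92.0.0 - 42.93.255.255) does not contain 42.125.164.129
  42.116.0.0/15 (42.116.0.0 - 42.117.255.255) does not contain 42.125.164.129
Longest matching prefix is /14 -> next hop 28.118.77.142.

28.118.77.142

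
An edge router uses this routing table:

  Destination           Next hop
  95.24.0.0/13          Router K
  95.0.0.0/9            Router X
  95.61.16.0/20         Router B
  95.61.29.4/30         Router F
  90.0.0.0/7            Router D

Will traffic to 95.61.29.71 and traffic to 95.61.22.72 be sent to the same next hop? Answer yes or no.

95.61.29.71: longest match 95.61.16.0/20 -> Router B
95.61.22.72: longest match 95.61.16.0/20 -> Router B

yes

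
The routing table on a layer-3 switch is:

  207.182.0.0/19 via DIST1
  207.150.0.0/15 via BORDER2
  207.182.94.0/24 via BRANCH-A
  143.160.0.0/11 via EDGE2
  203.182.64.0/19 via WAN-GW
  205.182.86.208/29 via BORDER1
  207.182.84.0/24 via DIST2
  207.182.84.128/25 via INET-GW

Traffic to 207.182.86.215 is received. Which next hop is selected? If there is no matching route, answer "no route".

no route

No entry's prefix contains 207.182.86.215; there is no default route.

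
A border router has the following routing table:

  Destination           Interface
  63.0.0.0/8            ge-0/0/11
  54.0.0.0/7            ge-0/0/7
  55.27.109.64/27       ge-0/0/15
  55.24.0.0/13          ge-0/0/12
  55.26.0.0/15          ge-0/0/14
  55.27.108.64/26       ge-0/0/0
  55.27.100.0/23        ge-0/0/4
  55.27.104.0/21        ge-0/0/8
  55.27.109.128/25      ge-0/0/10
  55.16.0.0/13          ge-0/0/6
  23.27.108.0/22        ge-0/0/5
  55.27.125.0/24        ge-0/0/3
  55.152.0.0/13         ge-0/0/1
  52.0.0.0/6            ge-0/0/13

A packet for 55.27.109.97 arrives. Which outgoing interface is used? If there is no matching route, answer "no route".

ge-0/0/8

Routes whose prefix contains 55.27.109.97:
  52.0.0.0/6 (52.0.0.0 - 55.255.255.255) -> ge-0/0/13
  54.0.0.0/7 (54.0.0.0 - 55.255.255.255) -> ge-0/0/7
  55.24.0.0/13 (55.24.0.0 - 55.31.255.255) -> ge-0/0/12
  55.26.0.0/15 (55.26.0.0 - 55.27.255.255) -> ge-0/0/14
  55.27.104.0/21 (55.27.104.0 - 55.27.111.255) -> ge-0/0/8
More-specific entries that do NOT match:
  55.27.109.64/27 (55.27.109.64 - 55.27.109.95) does not contain 55.27.109.97
  55.27.108.64/26 (55.27.108.64 - 55.27.108.127) does not contain 55.27.109.97
  55.27.109.128/25 (55.27.109.128 - 55.27.109.255) does not contain 55.27.109.97
  55.27.125.0/24 (55.27.125.0 - 55.27.125.255) does not contain 55.27.109.97
  55.27.100.0/23 (55.27.100.0 - 55.27.101.255) does not contain 55.27.109.97
  23.27.108.0/22 (23.27.108.0 - 23.27.111.255) does not contain 55.27.109.97
Longest matching prefix is /21 -> interface ge-0/0/8.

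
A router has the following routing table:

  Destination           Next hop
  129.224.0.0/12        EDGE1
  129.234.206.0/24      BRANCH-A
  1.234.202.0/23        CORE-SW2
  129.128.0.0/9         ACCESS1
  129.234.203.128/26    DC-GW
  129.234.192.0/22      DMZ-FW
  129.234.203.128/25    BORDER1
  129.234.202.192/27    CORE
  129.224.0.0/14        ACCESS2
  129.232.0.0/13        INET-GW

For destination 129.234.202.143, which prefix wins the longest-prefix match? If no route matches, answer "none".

Entries matching 129.234.202.143:
  129.128.0.0/9 (129.128.0.0 - 129.255.255.255)
  129.224.0.0/12 (129.224.0.0 - 129.239.255.255)
  129.232.0.0/13 (129.232.0.0 - 129.239.255.255)
Most specific is 129.232.0.0/13.

129.232.0.0/13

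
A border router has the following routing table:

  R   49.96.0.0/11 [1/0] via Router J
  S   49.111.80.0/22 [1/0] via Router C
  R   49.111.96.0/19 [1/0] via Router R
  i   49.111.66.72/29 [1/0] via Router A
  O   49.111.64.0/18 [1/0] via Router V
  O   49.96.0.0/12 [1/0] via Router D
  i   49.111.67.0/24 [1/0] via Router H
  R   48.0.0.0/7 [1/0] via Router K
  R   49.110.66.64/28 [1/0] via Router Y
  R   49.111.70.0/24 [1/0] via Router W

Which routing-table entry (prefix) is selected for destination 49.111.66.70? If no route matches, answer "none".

49.111.64.0/18

Entries matching 49.111.66.70:
  48.0.0.0/7 (48.0.0.0 - 49.255.255.255)
  49.96.0.0/11 (49.96.0.0 - 49.127.255.255)
  49.96.0.0/12 (49.96.0.0 - 49.111.255.255)
  49.111.64.0/18 (49.111.64.0 - 49.111.127.255)
Most specific is 49.111.64.0/18.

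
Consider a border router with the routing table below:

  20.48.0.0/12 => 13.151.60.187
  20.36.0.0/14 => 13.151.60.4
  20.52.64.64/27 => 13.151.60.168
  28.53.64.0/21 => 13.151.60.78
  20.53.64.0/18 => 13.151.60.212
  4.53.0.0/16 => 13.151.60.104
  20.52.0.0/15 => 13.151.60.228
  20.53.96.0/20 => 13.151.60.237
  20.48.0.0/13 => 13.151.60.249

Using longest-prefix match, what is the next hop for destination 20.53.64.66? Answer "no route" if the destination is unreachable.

Routes whose prefix contains 20.53.64.66:
  20.48.0.0/12 (20.48.0.0 - 20.63.255.255) -> 13.151.60.187
  20.48.0.0/13 (20.48.0.0 - 20.55.255.255) -> 13.151.60.249
  20.52.0.0/15 (20.52.0.0 - 20.53.255.255) -> 13.151.60.228
  20.53.64.0/18 (20.53.64.0 - 20.53.127.255) -> 13.151.60.212
More-specific entries that do NOT match:
  20.52.64.64/27 (20.52.64.64 - 20.52.64.95) does not contain 20.53.64.66
  28.53.64.0/21 (28.53.64.0 - 28.53.71.255) does not contain 20.53.64.66
  20.53.96.0/20 (20.53.96.0 - 20.53.111.255) does not contain 20.53.64.66
Longest matching prefix is /18 -> next hop 13.151.60.212.

13.151.60.212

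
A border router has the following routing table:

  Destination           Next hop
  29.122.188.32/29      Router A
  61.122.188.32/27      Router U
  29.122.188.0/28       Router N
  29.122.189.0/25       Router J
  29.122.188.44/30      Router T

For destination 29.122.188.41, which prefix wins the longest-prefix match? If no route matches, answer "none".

none

29.122.188.41 is outside every listed prefix and there is no default route.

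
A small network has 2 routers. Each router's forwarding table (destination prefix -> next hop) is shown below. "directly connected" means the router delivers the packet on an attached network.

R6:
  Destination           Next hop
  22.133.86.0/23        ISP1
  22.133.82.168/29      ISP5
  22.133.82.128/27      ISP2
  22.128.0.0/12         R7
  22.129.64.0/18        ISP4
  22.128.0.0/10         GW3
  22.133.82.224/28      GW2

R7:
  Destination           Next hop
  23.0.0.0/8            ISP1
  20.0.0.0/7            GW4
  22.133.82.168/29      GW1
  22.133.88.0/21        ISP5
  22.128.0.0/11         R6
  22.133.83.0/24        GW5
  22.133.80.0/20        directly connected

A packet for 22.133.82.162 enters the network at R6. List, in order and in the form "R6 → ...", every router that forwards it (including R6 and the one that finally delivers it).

At R6: longest match for 22.133.82.162 is 22.128.0.0/12 -> R7
At R7: longest match for 22.133.82.162 is 22.133.80.0/20 -> directly connected

R6 → R7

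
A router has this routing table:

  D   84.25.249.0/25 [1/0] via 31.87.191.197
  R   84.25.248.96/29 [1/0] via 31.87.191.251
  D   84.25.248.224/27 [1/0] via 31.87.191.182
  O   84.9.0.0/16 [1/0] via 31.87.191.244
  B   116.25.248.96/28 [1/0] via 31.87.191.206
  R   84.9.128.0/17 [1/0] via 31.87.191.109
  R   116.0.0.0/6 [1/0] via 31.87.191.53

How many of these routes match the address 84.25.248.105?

0

No listed prefix contains 84.25.248.105.
Total matching entries: 0.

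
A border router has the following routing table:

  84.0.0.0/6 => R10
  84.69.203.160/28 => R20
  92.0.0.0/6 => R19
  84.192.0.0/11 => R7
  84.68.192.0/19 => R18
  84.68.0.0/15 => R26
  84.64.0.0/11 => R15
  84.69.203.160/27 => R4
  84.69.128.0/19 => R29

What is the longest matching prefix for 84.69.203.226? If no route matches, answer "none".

Entries matching 84.69.203.226:
  84.0.0.0/6 (84.0.0.0 - 87.255.255.255)
  84.64.0.0/11 (84.64.0.0 - 84.95.255.255)
  84.68.0.0/15 (84.68.0.0 - 84.69.255.255)
Most specific is 84.68.0.0/15.

84.68.0.0/15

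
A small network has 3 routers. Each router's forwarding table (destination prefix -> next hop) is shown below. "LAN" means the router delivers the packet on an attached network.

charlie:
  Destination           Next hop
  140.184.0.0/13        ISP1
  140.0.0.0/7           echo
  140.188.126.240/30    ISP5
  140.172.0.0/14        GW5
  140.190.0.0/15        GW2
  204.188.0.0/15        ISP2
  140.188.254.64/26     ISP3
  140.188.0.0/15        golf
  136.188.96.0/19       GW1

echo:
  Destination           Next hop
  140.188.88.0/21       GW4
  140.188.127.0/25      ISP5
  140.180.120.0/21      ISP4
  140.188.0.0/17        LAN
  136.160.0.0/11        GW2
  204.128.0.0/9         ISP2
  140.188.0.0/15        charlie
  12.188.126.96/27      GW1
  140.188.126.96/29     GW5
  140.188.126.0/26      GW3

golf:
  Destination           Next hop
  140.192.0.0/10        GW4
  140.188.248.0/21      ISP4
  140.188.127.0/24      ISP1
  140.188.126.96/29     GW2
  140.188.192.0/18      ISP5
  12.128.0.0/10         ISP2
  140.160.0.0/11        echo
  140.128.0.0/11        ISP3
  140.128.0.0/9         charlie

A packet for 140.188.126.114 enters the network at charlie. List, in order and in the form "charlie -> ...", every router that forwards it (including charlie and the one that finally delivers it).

charlie -> golf -> echo

At charlie: longest match for 140.188.126.114 is 140.188.0.0/15 -> golf
At golf: longest match for 140.188.126.114 is 140.160.0.0/11 -> echo
At echo: longest match for 140.188.126.114 is 140.188.0.0/17 -> LAN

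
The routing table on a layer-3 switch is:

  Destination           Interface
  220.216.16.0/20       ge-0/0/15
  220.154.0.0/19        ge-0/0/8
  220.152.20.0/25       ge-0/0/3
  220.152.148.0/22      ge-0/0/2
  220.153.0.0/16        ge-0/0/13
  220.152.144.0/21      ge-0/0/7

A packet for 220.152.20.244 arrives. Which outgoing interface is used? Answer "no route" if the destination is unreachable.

No entry's prefix contains 220.152.20.244; there is no default route.

no route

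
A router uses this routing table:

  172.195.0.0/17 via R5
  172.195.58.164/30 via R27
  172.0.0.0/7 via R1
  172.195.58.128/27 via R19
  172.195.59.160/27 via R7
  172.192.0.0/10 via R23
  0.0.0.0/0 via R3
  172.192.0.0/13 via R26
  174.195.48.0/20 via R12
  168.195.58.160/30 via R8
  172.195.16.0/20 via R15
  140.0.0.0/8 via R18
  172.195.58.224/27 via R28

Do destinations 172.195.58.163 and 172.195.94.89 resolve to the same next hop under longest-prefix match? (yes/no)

172.195.58.163: longest match 172.195.0.0/17 -> R5
172.195.94.89: longest match 172.195.0.0/17 -> R5

yes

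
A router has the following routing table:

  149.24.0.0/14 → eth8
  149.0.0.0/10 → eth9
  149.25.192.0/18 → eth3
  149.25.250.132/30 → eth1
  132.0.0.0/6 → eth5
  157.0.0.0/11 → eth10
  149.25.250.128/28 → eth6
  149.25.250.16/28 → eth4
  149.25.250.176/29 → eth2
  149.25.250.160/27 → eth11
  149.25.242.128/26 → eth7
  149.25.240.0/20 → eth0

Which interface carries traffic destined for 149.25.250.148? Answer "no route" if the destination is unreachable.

Routes whose prefix contains 149.25.250.148:
  149.0.0.0/10 (149.0.0.0 - 149.63.255.255) -> eth9
  149.24.0.0/14 (149.24.0.0 - 149.27.255.255) -> eth8
  149.25.192.0/18 (149.25.192.0 - 149.25.255.255) -> eth3
  149.25.240.0/20 (149.25.240.0 - 149.25.255.255) -> eth0
More-specific entries that do NOT match:
  149.25.250.132/30 (149.25.250.132 - 149.25.250.135) does not contain 149.25.250.148
  149.25.250.176/29 (149.25.250.176 - 149.25.250.183) does not contain 149.25.250.148
  149.25.250.128/28 (149.25.250.128 - 149.25.250.143) does not contain 149.25.250.148
  149.25.250.16/28 (149.25.250.16 - 149.25.250.31) does not contain 149.25.250.148
  149.25.250.160/27 (149.25.250.160 - 149.25.250.191) does not contain 149.25.250.148
  149.25.242.128/26 (149.25.242.128 - 149.25.242.191) does not contain 149.25.250.148
Longest matching prefix is /20 -> interface eth0.

eth0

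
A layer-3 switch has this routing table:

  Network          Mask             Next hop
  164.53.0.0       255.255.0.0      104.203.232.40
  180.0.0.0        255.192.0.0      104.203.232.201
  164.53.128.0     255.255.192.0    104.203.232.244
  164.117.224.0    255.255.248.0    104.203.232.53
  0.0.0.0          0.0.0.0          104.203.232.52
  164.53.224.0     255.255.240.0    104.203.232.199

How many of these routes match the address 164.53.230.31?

Prefixes containing 164.53.230.31:
  0.0.0.0/0 (default, matches everything)
  164.53.0.0/16 (164.53.0.0 - 164.53.255.255)
  164.53.224.0/20 (164.53.224.0 - 164.53.239.255)
Total matching entries: 3.

3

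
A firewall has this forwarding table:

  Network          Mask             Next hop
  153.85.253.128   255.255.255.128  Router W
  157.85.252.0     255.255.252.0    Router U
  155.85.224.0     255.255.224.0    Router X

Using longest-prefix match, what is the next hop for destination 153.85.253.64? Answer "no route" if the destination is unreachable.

no route

No entry's prefix contains 153.85.253.64; there is no default route.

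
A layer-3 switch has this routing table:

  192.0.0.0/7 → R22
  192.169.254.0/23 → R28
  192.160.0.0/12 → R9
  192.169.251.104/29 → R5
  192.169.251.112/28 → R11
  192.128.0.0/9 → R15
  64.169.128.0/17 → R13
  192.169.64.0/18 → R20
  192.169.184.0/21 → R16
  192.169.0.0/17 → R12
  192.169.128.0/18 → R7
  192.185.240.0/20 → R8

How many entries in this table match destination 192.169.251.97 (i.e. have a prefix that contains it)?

Prefixes containing 192.169.251.97:
  192.0.0.0/7 (192.0.0.0 - 193.255.255.255)
  192.128.0.0/9 (192.128.0.0 - 192.255.255.255)
  192.160.0.0/12 (192.160.0.0 - 192.175.255.255)
Total matching entries: 3.

3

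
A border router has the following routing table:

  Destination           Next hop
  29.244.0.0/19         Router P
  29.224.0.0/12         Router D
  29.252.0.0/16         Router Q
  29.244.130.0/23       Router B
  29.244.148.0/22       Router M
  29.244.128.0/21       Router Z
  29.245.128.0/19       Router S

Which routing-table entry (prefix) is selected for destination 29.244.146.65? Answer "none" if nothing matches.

29.244.146.65 is outside every listed prefix and there is no default route.

none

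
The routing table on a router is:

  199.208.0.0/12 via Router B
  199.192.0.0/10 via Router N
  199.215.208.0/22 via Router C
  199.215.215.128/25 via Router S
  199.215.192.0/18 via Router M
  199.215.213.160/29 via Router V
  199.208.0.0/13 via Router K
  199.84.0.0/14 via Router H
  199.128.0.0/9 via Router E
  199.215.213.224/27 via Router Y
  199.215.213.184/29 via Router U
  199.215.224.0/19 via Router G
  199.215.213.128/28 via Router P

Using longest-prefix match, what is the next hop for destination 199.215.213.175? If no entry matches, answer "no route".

Routes whose prefix contains 199.215.213.175:
  199.128.0.0/9 (199.128.0.0 - 199.255.255.255) -> Router E
  199.192.0.0/10 (199.192.0.0 - 199.255.255.255) -> Router N
  199.208.0.0/12 (199.208.0.0 - 199.223.255.255) -> Router B
  199.208.0.0/13 (199.208.0.0 - 199.215.255.255) -> Router K
  199.215.192.0/18 (199.215.192.0 - 199.215.255.255) -> Router M
More-specific entries that do NOT match:
  199.215.213.160/29 (199.215.213.160 - 199.215.213.167) does not contain 199.215.213.175
  199.215.213.184/29 (199.215.213.184 - 199.215.213.191) does not contain 199.215.213.175
  199.215.213.128/28 (199.215.213.128 - 199.215.213.143) does not contain 199.215.213.175
  199.215.213.224/27 (199.215.213.224 - 199.215.213.255) does not contain 199.215.213.175
  199.215.215.128/25 (199.215.215.128 - 199.215.215.255) does not contain 199.215.213.175
  199.215.208.0/22 (199.215.208.0 - 199.215.211.255) does not contain 199.215.213.175
  199.215.224.0/19 (199.215.224.0 - 199.215.255.255) does not contain 199.215.213.175
Longest matching prefix is /18 -> next hop Router M.

Router M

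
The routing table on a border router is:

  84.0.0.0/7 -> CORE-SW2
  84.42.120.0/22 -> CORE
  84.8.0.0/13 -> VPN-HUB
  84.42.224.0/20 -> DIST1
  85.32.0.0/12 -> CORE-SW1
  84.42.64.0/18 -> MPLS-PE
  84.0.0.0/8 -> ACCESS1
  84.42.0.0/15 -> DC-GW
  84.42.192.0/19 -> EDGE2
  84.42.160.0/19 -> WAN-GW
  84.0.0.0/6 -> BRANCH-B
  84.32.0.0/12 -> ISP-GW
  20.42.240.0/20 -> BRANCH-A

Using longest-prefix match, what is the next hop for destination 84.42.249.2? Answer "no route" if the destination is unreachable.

DC-GW

Routes whose prefix contains 84.42.249.2:
  84.0.0.0/6 (84.0.0.0 - 87.255.255.255) -> BRANCH-B
  84.0.0.0/7 (84.0.0.0 - 85.255.255.255) -> CORE-SW2
  84.0.0.0/8 (84.0.0.0 - 84.255.255.255) -> ACCESS1
  84.32.0.0/12 (84.32.0.0 - 84.47.255.255) -> ISP-GW
  84.42.0.0/15 (84.42.0.0 - 84.43.255.255) -> DC-GW
More-specific entries that do NOT match:
  84.42.120.0/22 (84.42.120.0 - 84.42.123.255) does not contain 84.42.249.2
  84.42.224.0/20 (84.42.224.0 - 84.42.239.255) does not contain 84.42.249.2
  20.42.240.0/20 (20.42.240.0 - 20.42.255.255) does not contain 84.42.249.2
  84.42.192.0/19 (84.42.192.0 - 84.42.223.255) does not contain 84.42.249.2
  84.42.160.0/19 (84.42.160.0 - 84.42.191.255) does not contain 84.42.249.2
  84.42.64.0/18 (84.42.64.0 - 84.42.127.255) does not contain 84.42.249.2
Longest matching prefix is /15 -> next hop DC-GW.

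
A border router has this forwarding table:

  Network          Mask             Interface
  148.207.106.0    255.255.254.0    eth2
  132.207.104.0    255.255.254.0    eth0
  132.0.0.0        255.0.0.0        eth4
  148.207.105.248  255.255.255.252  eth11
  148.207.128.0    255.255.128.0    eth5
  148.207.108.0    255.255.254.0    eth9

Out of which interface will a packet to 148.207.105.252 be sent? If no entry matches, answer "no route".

no route

No entry's prefix contains 148.207.105.252; there is no default route.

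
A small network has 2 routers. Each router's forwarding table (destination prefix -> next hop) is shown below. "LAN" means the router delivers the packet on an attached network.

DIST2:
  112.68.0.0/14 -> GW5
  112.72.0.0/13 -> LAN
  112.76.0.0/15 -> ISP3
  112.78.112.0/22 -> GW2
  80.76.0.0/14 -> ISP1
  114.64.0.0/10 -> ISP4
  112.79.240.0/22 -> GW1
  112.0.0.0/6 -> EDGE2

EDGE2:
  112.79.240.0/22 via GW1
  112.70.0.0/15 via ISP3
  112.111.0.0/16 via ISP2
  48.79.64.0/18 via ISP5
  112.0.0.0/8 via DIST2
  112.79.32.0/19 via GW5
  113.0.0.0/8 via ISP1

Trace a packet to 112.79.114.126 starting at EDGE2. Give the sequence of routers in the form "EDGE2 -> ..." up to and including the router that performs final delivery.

EDGE2 -> DIST2

At EDGE2: longest match for 112.79.114.126 is 112.0.0.0/8 -> DIST2
At DIST2: longest match for 112.79.114.126 is 112.72.0.0/13 -> LAN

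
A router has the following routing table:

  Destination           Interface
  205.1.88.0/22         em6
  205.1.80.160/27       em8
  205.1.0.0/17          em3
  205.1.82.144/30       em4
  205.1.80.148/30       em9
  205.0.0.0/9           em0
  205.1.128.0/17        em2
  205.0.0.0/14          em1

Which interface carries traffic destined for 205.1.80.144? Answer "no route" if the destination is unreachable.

em3

Routes whose prefix contains 205.1.80.144:
  205.0.0.0/9 (205.0.0.0 - 205.127.255.255) -> em0
  205.0.0.0/14 (205.0.0.0 - 205.3.255.255) -> em1
  205.1.0.0/17 (205.1.0.0 - 205.1.127.255) -> em3
More-specific entries that do NOT match:
  205.1.82.144/30 (205.1.82.144 - 205.1.82.147) does not contain 205.1.80.144
  205.1.80.148/30 (205.1.80.148 - 205.1.80.151) does not contain 205.1.80.144
  205.1.80.160/27 (205.1.80.160 - 205.1.80.191) does not contain 205.1.80.144
  205.1.88.0/22 (205.1.88.0 - 205.1.91.255) does not contain 205.1.80.144
Longest matching prefix is /17 -> interface em3.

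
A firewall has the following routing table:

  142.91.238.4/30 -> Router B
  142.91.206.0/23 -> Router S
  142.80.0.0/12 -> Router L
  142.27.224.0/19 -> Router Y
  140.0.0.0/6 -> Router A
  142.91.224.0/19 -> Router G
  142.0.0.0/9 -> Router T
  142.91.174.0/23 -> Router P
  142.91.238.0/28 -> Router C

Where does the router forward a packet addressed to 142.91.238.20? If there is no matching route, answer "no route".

Routes whose prefix contains 142.91.238.20:
  140.0.0.0/6 (140.0.0.0 - 143.255.255.255) -> Router A
  142.0.0.0/9 (142.0.0.0 - 142.127.255.255) -> Router T
  142.80.0.0/12 (142.80.0.0 - 142.95.255.255) -> Router L
  142.91.224.0/19 (142.91.224.0 - 142.91.255.255) -> Router G
More-specific entries that do NOT match:
  142.91.238.4/30 (142.91.238.4 - 142.91.238.7) does not contain 142.91.238.20
  142.91.238.0/28 (142.91.238.0 - 142.91.238.15) does not contain 142.91.238.20
  142.91.206.0/23 (142.91.206.0 - 142.91.207.255) does not contain 142.91.238.20
  142.91.174.0/23 (142.91.174.0 - 142.91.175.255) does not contain 142.91.238.20
Longest matching prefix is /19 -> next hop Router G.

Router G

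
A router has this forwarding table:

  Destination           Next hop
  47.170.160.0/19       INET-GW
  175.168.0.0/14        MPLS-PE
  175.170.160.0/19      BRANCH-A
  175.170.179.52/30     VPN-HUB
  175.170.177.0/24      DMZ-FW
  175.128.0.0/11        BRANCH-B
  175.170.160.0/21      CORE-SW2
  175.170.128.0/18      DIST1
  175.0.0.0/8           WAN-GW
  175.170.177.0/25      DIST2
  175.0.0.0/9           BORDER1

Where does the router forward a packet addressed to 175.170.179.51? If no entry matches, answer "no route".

Routes whose prefix contains 175.170.179.51:
  175.0.0.0/8 (175.0.0.0 - 175.255.255.255) -> WAN-GW
  175.168.0.0/14 (175.168.0.0 - 175.171.255.255) -> MPLS-PE
  175.170.128.0/18 (175.170.128.0 - 175.170.191.255) -> DIST1
  175.170.160.0/19 (175.170.160.0 - 175.170.191.255) -> BRANCH-A
More-specific entries that do NOT match:
  175.170.179.52/30 (175.170.179.52 - 175.170.179.55) does not contain 175.170.179.51
  175.170.177.0/25 (175.170.177.0 - 175.170.177.127) does not contain 175.170.179.51
  175.170.177.0/24 (175.170.177.0 - 175.170.177.255) does not contain 175.170.179.51
  175.170.160.0/21 (175.170.160.0 - 175.170.167.255) does not contain 175.170.179.51
Longest matching prefix is /19 -> next hop BRANCH-A.

BRANCH-A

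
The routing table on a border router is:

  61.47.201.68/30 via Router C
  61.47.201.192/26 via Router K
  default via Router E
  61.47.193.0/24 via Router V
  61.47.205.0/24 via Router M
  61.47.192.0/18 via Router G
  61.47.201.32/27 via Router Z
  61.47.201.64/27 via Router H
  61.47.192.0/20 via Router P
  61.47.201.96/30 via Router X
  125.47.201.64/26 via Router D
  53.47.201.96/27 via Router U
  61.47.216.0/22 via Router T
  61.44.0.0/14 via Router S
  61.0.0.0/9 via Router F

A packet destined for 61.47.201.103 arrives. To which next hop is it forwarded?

Routes whose prefix contains 61.47.201.103:
  0.0.0.0/0 (default, matches everything) -> Router E
  61.0.0.0/9 (61.0.0.0 - 61.127.255.255) -> Router F
  61.44.0.0/14 (61.44.0.0 - 61.47.255.255) -> Router S
  61.47.192.0/18 (61.47.192.0 - 61.47.255.255) -> Router G
  61.47.192.0/20 (61.47.192.0 - 61.47.207.255) -> Router P
More-specific entries that do NOT match:
  61.47.201.68/30 (61.47.201.68 - 61.47.201.71) does not contain 61.47.201.103
  61.47.201.96/30 (61.47.201.96 - 61.47.201.99) does not contain 61.47.201.103
  61.47.201.32/27 (61.47.201.32 - 61.47.201.63) does not contain 61.47.201.103
  61.47.201.64/27 (61.47.201.64 - 61.47.201.95) does not contain 61.47.201.103
  53.47.201.96/27 (53.47.201.96 - 53.47.201.127) does not contain 61.47.201.103
  61.47.201.192/26 (61.47.201.192 - 61.47.201.255) does not contain 61.47.201.103
  125.47.201.64/26 (125.47.201.64 - 125.47.201.127) does not contain 61.47.201.103
  61.47.193.0/24 (61.47.193.0 - 61.47.193.255) does not contain 61.47.201.103
  61.47.205.0/24 (61.47.205.0 - 61.47.205.255) does not contain 61.47.201.103
  61.47.216.0/22 (61.47.216.0 - 61.47.219.255) does not contain 61.47.201.103
Longest matching prefix is /20 -> next hop Router P.

Router P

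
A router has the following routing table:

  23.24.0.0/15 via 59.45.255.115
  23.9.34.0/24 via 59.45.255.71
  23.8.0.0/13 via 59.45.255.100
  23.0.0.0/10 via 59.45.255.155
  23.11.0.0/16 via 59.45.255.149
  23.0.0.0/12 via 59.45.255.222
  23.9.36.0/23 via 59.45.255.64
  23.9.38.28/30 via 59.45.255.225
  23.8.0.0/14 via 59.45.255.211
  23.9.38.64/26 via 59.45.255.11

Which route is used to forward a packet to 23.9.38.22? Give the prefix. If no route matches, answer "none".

23.8.0.0/14

Entries matching 23.9.38.22:
  23.0.0.0/10 (23.0.0.0 - 23.63.255.255)
  23.0.0.0/12 (23.0.0.0 - 23.15.255.255)
  23.8.0.0/13 (23.8.0.0 - 23.15.255.255)
  23.8.0.0/14 (23.8.0.0 - 23.11.255.255)
Most specific is 23.8.0.0/14.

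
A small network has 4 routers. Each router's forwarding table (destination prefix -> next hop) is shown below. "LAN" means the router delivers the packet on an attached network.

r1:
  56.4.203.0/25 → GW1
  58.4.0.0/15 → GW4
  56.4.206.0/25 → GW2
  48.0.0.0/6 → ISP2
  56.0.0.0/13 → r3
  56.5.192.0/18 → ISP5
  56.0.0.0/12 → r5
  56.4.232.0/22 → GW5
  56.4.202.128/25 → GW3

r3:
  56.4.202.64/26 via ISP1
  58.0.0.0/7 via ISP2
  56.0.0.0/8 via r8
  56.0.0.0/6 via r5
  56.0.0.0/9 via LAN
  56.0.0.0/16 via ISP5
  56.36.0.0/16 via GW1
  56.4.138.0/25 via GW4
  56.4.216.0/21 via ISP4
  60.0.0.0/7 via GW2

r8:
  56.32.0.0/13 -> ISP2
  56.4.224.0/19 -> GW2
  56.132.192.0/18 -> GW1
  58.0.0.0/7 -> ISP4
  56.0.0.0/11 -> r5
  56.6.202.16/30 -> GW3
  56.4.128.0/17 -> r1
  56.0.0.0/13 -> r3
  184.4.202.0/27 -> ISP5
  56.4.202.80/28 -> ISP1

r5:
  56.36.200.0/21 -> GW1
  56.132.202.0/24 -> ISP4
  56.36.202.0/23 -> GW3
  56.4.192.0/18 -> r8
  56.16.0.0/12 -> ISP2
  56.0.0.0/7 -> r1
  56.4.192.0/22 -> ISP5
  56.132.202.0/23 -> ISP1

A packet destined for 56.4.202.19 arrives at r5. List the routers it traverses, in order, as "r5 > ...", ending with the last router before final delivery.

r5 > r8 > r1 > r3

At r5: longest match for 56.4.202.19 is 56.4.192.0/18 -> r8
At r8: longest match for 56.4.202.19 is 56.4.128.0/17 -> r1
At r1: longest match for 56.4.202.19 is 56.0.0.0/13 -> r3
At r3: longest match for 56.4.202.19 is 56.0.0.0/9 -> LAN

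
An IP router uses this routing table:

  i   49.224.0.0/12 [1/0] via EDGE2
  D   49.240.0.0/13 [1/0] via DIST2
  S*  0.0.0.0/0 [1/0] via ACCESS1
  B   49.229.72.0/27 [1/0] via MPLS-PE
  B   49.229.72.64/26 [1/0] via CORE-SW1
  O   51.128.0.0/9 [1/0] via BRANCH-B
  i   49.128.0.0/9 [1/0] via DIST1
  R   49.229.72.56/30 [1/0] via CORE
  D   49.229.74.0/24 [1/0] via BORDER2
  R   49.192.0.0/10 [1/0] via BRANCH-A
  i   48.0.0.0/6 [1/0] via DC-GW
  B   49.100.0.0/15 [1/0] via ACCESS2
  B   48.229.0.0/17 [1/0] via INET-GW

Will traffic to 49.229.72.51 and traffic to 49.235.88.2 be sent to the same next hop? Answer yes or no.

49.229.72.51: longest match 49.224.0.0/12 -> EDGE2
49.235.88.2: longest match 49.224.0.0/12 -> EDGE2

yes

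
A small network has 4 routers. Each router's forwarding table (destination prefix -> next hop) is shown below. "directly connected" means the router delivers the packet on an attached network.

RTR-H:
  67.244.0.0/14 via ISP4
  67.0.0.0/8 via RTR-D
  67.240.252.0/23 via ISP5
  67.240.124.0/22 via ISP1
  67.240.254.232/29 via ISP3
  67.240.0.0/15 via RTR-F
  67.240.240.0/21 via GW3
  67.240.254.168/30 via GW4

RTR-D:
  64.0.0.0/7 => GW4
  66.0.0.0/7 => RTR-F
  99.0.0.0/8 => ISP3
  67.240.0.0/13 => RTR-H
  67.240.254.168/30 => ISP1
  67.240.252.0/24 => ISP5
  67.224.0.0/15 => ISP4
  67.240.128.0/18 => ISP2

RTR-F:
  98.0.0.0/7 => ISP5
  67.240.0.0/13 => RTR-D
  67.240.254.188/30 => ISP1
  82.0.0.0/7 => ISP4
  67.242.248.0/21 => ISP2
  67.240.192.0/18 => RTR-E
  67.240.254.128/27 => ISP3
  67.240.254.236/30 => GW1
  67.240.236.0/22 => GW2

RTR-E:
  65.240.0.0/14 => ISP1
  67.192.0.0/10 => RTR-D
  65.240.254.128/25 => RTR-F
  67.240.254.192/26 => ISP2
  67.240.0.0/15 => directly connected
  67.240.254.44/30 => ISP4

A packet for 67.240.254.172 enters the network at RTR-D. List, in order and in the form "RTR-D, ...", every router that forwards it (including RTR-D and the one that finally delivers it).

At RTR-D: longest match for 67.240.254.172 is 67.240.0.0/13 -> RTR-H
At RTR-H: longest match for 67.240.254.172 is 67.240.0.0/15 -> RTR-F
At RTR-F: longest match for 67.240.254.172 is 67.240.192.0/18 -> RTR-E
At RTR-E: longest match for 67.240.254.172 is 67.240.0.0/15 -> directly connected

RTR-D, RTR-H, RTR-F, RTR-E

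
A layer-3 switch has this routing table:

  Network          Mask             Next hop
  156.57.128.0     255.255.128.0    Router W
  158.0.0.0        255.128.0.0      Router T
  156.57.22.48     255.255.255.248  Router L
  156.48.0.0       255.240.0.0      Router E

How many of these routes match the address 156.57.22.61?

1

Prefixes containing 156.57.22.61:
  156.48.0.0/12 (156.48.0.0 - 156.63.255.255)
Total matching entries: 1.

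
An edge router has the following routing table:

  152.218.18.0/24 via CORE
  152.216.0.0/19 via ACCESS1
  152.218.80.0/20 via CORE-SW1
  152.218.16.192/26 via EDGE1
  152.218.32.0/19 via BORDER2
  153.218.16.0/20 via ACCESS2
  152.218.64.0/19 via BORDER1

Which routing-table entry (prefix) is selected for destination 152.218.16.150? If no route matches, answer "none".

none

152.218.16.150 is outside every listed prefix and there is no default route.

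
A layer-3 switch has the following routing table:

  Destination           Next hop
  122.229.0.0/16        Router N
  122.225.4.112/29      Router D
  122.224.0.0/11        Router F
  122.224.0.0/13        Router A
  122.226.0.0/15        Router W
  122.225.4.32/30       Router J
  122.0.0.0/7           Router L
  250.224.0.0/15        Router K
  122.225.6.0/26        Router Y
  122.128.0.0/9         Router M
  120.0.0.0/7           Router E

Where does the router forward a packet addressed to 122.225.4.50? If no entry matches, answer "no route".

Router A

Routes whose prefix contains 122.225.4.50:
  122.0.0.0/7 (122.0.0.0 - 123.255.255.255) -> Router L
  122.128.0.0/9 (122.128.0.0 - 122.255.255.255) -> Router M
  122.224.0.0/11 (122.224.0.0 - 122.255.255.255) -> Router F
  122.224.0.0/13 (122.224.0.0 - 122.231.255.255) -> Router A
More-specific entries that do NOT match:
  122.225.4.32/30 (122.225.4.32 - 122.225.4.35) does not contain 122.225.4.50
  122.225.4.112/29 (122.225.4.112 - 122.225.4.119) does not contain 122.225.4.50
  122.225.6.0/26 (122.225.6.0 - 122.225.6.63) does not contain 122.225.4.50
  122.229.0.0/16 (122.229.0.0 - 122.229.255.255) does not contain 122.225.4.50
  122.226.0.0/15 (122.226.0.0 - 122.227.255.255) does not contain 122.225.4.50
  250.224.0.0/15 (250.224.0.0 - 250.225.255.255) does not contain 122.225.4.50
Longest matching prefix is /13 -> next hop Router A.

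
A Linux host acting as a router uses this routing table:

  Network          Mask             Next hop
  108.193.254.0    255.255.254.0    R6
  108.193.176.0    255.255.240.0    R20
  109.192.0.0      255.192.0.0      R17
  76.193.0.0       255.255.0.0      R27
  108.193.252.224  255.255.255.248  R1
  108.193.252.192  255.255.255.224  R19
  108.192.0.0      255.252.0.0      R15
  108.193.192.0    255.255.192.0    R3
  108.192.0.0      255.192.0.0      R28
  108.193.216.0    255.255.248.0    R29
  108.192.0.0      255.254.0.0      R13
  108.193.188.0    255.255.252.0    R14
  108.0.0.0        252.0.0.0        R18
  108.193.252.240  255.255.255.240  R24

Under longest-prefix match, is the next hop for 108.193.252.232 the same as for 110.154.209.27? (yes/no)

no

108.193.252.232: longest match 108.193.192.0/18 -> R3
110.154.209.27: longest match 108.0.0.0/6 -> R18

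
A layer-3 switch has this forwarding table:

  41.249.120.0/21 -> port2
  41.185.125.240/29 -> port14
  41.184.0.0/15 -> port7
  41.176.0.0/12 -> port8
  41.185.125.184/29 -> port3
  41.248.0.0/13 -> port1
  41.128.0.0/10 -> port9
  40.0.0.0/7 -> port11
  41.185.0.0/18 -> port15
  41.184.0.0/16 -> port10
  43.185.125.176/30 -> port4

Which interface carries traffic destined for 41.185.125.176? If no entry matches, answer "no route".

Routes whose prefix contains 41.185.125.176:
  40.0.0.0/7 (40.0.0.0 - 41.255.255.255) -> port11
  41.128.0.0/10 (41.128.0.0 - 41.191.255.255) -> port9
  41.176.0.0/12 (41.176.0.0 - 41.191.255.255) -> port8
  41.184.0.0/15 (41.184.0.0 - 41.185.255.255) -> port7
More-specific entries that do NOT match:
  43.185.125.176/30 (43.185.125.176 - 43.185.125.179) does not contain 41.185.125.176
  41.185.125.240/29 (41.185.125.240 - 41.185.125.247) does not contain 41.185.125.176
  41.185.125.184/29 (41.185.125.184 - 41.185.125.191) does not contain 41.185.125.176
  41.249.120.0/21 (41.249.120.0 - 41.249.127.255) does not contain 41.185.125.176
  41.185.0.0/18 (41.185.0.0 - 41.185.63.255) does not contain 41.185.125.176
  41.184.0.0/16 (41.184.0.0 - 41.184.255.255) does not contain 41.185.125.176
Longest matching prefix is /15 -> interface port7.

port7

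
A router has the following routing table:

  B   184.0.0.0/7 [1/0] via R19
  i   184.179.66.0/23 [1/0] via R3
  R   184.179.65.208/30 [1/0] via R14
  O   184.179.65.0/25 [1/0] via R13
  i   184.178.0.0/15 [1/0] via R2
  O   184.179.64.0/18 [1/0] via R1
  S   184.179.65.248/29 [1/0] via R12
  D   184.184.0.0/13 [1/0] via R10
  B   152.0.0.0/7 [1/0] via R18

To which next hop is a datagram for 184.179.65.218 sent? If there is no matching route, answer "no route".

R1

Routes whose prefix contains 184.179.65.218:
  184.0.0.0/7 (184.0.0.0 - 185.255.255.255) -> R19
  184.178.0.0/15 (184.178.0.0 - 184.179.255.255) -> R2
  184.179.64.0/18 (184.179.64.0 - 184.179.127.255) -> R1
More-specific entries that do NOT match:
  184.179.65.208/30 (184.179.65.208 - 184.179.65.211) does not contain 184.179.65.218
  184.179.65.248/29 (184.179.65.248 - 184.179.65.255) does not contain 184.179.65.218
  184.179.65.0/25 (184.179.65.0 - 184.179.65.127) does not contain 184.179.65.218
  184.179.66.0/23 (184.179.66.0 - 184.179.67.255) does not contain 184.179.65.218
Longest matching prefix is /18 -> next hop R1.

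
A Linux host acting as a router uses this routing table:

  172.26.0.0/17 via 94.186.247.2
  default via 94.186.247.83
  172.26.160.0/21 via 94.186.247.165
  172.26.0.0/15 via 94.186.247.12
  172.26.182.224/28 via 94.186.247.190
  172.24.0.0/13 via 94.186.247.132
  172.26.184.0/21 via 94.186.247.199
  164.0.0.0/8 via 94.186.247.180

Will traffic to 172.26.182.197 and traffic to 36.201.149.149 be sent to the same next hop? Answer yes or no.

no

172.26.182.197: longest match 172.26.0.0/15 -> 94.186.247.12
36.201.149.149: longest match 0.0.0.0/0 -> 94.186.247.83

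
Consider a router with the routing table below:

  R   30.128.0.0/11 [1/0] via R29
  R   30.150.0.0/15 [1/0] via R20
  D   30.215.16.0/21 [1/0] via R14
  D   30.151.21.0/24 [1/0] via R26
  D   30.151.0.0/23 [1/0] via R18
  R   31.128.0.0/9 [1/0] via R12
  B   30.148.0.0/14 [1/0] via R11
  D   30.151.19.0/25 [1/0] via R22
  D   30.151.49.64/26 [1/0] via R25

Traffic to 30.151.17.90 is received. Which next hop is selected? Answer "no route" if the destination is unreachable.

Routes whose prefix contains 30.151.17.90:
  30.128.0.0/11 (30.128.0.0 - 30.159.255.255) -> R29
  30.148.0.0/14 (30.148.0.0 - 30.151.255.255) -> R11
  30.150.0.0/15 (30.150.0.0 - 30.151.255.255) -> R20
More-specific entries that do NOT match:
  30.151.49.64/26 (30.151.49.64 - 30.151.49.127) does not contain 30.151.17.90
  30.151.19.0/25 (30.151.19.0 - 30.151.19.127) does not contain 30.151.17.90
  30.151.21.0/24 (30.151.21.0 - 30.151.21.255) does not contain 30.151.17.90
  30.151.0.0/23 (30.151.0.0 - 30.151.1.255) does not contain 30.151.17.90
  30.215.16.0/21 (30.215.16.0 - 30.215.23.255) does not contain 30.151.17.90
Longest matching prefix is /15 -> next hop R20.

R20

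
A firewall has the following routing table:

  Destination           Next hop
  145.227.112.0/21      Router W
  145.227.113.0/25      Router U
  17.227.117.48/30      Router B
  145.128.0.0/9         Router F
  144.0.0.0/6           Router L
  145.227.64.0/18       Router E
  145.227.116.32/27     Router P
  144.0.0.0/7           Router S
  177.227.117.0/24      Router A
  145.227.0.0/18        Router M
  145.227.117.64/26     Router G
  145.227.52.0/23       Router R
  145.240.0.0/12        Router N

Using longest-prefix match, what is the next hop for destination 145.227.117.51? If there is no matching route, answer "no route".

Router W

Routes whose prefix contains 145.227.117.51:
  144.0.0.0/6 (144.0.0.0 - 147.255.255.255) -> Router L
  144.0.0.0/7 (144.0.0.0 - 145.255.255.255) -> Router S
  145.128.0.0/9 (145.128.0.0 - 145.255.255.255) -> Router F
  145.227.64.0/18 (145.227.64.0 - 145.227.127.255) -> Router E
  145.227.112.0/21 (145.227.112.0 - 145.227.119.255) -> Router W
More-specific entries that do NOT match:
  17.227.117.48/30 (17.227.117.48 - 17.227.117.51) does not contain 145.227.117.51
  145.227.116.32/27 (145.227.116.32 - 145.227.116.63) does not contain 145.227.117.51
  145.227.117.64/26 (145.227.117.64 - 145.227.117.127) does not contain 145.227.117.51
  145.227.113.0/25 (145.227.113.0 - 145.227.113.127) does not contain 145.227.117.51
  177.227.117.0/24 (177.227.117.0 - 177.227.117.255) does not contain 145.227.117.51
  145.227.52.0/23 (145.227.52.0 - 145.227.53.255) does not contain 145.227.117.51
Longest matching prefix is /21 -> next hop Router W.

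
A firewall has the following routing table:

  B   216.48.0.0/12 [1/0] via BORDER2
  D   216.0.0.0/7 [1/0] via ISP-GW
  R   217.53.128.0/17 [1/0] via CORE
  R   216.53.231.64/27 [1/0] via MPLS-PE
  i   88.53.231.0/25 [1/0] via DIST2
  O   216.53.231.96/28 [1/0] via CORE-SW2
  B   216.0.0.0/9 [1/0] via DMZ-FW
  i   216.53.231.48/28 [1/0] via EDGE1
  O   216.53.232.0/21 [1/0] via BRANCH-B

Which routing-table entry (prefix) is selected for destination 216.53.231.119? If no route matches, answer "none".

216.48.0.0/12

Entries matching 216.53.231.119:
  216.0.0.0/7 (216.0.0.0 - 217.255.255.255)
  216.0.0.0/9 (216.0.0.0 - 216.127.255.255)
  216.48.0.0/12 (216.48.0.0 - 216.63.255.255)
Most specific is 216.48.0.0/12.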